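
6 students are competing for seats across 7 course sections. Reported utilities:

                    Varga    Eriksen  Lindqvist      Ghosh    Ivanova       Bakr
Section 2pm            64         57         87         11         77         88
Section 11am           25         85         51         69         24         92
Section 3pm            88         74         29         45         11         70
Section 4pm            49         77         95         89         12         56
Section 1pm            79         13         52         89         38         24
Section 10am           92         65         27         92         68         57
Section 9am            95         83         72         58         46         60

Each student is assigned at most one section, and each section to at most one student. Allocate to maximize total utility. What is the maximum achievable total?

This is a one-to-one assignment (maximum-weight bipartite matching).
Optimal: Varga→Section 10am (92 points), Eriksen→Section 9am (83 points), Lindqvist→Section 4pm (95 points), Ghosh→Section 1pm (89 points), Ivanova→Section 2pm (77 points), Bakr→Section 11am (92 points) — total 92+83+95+89+77+92 = 528 points.
Max-entry greedy (repeatedly take the single best remaining cell) gives 525 points, worse by 3.

Max total: 528 points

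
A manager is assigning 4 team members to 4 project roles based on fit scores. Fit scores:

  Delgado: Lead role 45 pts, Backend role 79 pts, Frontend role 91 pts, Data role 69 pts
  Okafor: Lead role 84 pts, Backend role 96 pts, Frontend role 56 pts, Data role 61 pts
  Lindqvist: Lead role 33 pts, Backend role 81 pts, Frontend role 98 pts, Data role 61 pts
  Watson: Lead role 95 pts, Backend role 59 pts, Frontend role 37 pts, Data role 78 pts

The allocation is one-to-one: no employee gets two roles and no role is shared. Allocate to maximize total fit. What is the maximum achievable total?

This is a one-to-one assignment (maximum-weight bipartite matching).
Optimal: Delgado→Data role (69 pts), Okafor→Backend role (96 pts), Lindqvist→Frontend role (98 pts), Watson→Lead role (95 pts) — total 69+96+98+95 = 358 pts.
Row-greedy (each employee in turn takes its best remaining role) gives 343 pts, worse by 15.
Next-best assignment: Delgado→Frontend role, Okafor→Backend role, Lindqvist→Data role, Watson→Lead role = 343 pts.

Max total: 358 pts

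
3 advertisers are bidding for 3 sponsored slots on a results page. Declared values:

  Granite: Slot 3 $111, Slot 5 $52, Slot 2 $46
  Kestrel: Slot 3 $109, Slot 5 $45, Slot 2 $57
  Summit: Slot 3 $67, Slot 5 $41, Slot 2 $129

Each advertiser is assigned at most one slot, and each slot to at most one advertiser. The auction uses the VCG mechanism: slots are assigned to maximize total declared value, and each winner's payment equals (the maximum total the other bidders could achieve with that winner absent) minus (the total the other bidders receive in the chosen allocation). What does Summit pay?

Summit pays $7.

Efficient allocation: Granite→Slot 5 ($52), Kestrel→Slot 3 ($109), Summit→Slot 2 ($129); total welfare W = $290.
Summit receives Slot 2 at value $129, so the others get W − 129 = $161.
Without Summit: best allocation of the remaining 2 bidders over all 3 slots is Granite→Slot 3 ($111), Kestrel→Slot 2 ($57), total $168.
VCG payment = (others' best without Summit) − (others' welfare with Summit) = 168 − 161 = $7.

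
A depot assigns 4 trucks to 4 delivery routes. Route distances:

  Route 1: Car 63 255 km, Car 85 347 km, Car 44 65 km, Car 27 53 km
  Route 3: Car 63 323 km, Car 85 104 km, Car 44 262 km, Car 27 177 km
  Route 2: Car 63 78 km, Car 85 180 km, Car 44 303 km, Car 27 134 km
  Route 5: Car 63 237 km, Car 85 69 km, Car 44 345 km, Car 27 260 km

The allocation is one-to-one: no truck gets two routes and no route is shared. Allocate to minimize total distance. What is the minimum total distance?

Minimum total: 389 km

Optimal: Car 63→Route 2 (78 km), Car 85→Route 5 (69 km), Car 44→Route 1 (65 km), Car 27→Route 3 (177 km) — total 78+69+65+177 = 389 km.
Column-greedy (each route in turn goes to its cheapest remaining truck) gives 580 km, worse by 191.
Swapping Car 85↔Car 27 (Car 85→Route 3 104 km, Car 27→Route 5 260 km) adds 118.
Checked against all permutations: 389 km is optimal.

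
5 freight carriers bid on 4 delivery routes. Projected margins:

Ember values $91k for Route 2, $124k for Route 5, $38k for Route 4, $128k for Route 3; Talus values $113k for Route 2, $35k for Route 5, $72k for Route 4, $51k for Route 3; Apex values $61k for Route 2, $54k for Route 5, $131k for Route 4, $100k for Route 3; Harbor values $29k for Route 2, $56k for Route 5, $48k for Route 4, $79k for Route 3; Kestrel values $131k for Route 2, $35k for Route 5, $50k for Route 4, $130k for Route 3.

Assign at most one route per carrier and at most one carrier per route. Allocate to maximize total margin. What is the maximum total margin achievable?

This is the linear assignment problem.
Optimal: Talus→Route 2 ($113k), Ember→Route 5 ($124k), Apex→Route 4 ($131k), Kestrel→Route 3 ($130k) — total 113+124+131+130 = $498k.
Max-entry greedy (repeatedly take the single best remaining cell) gives $446k, worse by 52.
Every other assignment is strictly worse.

Max total: $498k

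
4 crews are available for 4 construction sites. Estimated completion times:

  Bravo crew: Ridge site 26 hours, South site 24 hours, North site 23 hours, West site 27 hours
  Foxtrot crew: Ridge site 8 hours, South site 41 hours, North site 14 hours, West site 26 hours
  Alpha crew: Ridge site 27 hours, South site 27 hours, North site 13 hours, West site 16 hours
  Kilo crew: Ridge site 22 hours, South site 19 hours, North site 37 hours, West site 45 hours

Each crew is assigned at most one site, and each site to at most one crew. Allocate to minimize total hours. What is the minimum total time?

Minimum total: 66 hours

Optimal: Bravo crew→North site (23 hours), Foxtrot crew→Ridge site (8 hours), Alpha crew→West site (16 hours), Kilo crew→South site (19 hours) — total 23+8+16+19 = 66 hours.
Min-entry greedy (repeatedly take the single cheapest remaining cell) gives 67 hours, worse by 1.
Next-best assignment: Bravo crew→West site, Foxtrot crew→Ridge site, Alpha crew→North site, Kilo crew→South site = 67 hours.
Every other assignment is strictly worse.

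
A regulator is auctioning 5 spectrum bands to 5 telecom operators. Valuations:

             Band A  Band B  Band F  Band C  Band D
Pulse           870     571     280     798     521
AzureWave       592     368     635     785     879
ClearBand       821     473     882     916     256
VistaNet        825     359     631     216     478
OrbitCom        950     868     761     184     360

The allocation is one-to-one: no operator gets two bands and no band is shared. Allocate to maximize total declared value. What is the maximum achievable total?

Optimal: Pulse→Band C ($798M), AzureWave→Band D ($879M), ClearBand→Band F ($882M), VistaNet→Band A ($825M), OrbitCom→Band B ($868M) — total 798+879+882+825+868 = $4252M.
Max-entry greedy (repeatedly take the single best remaining cell) gives $3947M, worse by 305.
Next-best assignment: Pulse→Band A, AzureWave→Band D, ClearBand→Band C, VistaNet→Band F, OrbitCom→Band B = $4164M.
Swapping AzureWave↔OrbitCom (AzureWave→Band B $368M, OrbitCom→Band D $360M) loses 1019.
Every other assignment is strictly worse.

Max total: $4252M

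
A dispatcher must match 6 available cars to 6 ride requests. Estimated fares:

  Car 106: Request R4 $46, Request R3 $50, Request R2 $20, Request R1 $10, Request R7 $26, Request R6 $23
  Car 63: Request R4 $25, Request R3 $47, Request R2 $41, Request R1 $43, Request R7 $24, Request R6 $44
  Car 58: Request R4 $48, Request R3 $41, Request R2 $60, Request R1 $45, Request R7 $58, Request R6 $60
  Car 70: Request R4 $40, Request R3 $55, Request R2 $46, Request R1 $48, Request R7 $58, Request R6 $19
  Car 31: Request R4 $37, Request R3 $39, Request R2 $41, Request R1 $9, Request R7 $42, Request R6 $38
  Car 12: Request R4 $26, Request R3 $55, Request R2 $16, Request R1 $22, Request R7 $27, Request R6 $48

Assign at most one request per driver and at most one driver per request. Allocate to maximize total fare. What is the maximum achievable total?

Max total: $303

This is a one-to-one assignment (maximum-weight bipartite matching).
Optimal: Car 106→Request R4 ($46), Car 63→Request R1 ($43), Car 58→Request R6 ($60), Car 70→Request R7 ($58), Car 31→Request R2 ($41), Car 12→Request R3 ($55) — total 46+43+60+58+41+55 = $303.
Every other assignment is strictly worse.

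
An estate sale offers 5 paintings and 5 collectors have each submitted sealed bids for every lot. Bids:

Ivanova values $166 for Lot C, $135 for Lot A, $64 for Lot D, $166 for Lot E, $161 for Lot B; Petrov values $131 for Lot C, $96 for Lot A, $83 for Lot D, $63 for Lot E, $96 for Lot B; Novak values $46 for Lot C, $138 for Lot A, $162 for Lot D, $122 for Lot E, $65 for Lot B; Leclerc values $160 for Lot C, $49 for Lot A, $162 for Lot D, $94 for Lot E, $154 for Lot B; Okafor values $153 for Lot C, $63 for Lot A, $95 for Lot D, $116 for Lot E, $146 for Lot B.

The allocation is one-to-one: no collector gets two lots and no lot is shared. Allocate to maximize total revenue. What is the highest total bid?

Max total: $743

Treat this as an assignment problem: match each collector to one lot.
Optimal: Ivanova→Lot E ($166), Petrov→Lot C ($131), Novak→Lot A ($138), Leclerc→Lot D ($162), Okafor→Lot B ($146) — total 166+131+138+162+146 = $743.
Row-greedy (each collector in turn takes its best remaining lot) gives $694, worse by 49.
Swapping Leclerc↔Okafor (Leclerc→Lot B $154, Okafor→Lot D $95) loses 59.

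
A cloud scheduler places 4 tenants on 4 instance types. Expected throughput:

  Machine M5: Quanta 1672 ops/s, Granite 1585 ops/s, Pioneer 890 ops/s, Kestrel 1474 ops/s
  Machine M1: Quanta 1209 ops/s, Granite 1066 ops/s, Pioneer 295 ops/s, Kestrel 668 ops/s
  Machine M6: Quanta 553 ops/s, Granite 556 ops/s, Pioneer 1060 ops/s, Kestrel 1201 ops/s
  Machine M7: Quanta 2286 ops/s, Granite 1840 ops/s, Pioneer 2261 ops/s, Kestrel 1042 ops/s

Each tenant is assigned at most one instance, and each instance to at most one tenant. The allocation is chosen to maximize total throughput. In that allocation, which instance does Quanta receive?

Optimal: Quanta→Machine M1 (1209 ops/s), Granite→Machine M5 (1585 ops/s), Pioneer→Machine M7 (2261 ops/s), Kestrel→Machine M6 (1201 ops/s) — total 1209+1585+2261+1201 = 6256 ops/s.
Swapping Kestrel↔Pioneer (Kestrel→Machine M7 1042 ops/s, Pioneer→Machine M6 1060 ops/s) loses 1360.
Every other assignment is strictly worse.
Quanta's own top instance is Machine M7 (2286 ops/s), but forcing Quanta→Machine M7 and reassigning the rest optimally gives only 5886 ops/s — worse by 370.

Quanta receives Machine M1.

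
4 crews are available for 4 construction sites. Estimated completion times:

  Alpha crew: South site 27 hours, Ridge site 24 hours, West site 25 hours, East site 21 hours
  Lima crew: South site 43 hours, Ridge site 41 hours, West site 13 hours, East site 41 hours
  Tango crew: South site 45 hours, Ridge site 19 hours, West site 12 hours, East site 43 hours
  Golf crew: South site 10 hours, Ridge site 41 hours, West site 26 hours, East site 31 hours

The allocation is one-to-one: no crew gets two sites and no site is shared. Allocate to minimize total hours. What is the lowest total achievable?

Min total: 63 hours

Treat this as an assignment problem: match each crew to one site.
Optimal: Alpha crew→East site (21 hours), Lima crew→West site (13 hours), Tango crew→Ridge site (19 hours), Golf crew→South site (10 hours) — total 21+13+19+10 = 63 hours.
Min-entry greedy (repeatedly take the single cheapest remaining cell) gives 84 hours, worse by 21.
No other one-to-one assignment undercuts 63 hours.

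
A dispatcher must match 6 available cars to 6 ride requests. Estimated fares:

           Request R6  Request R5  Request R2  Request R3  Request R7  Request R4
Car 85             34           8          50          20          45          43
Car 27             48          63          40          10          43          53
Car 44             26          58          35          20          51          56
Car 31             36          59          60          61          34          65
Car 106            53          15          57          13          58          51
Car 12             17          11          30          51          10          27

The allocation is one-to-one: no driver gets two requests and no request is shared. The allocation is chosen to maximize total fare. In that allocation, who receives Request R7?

Car 44 receives Request R7.

Treat this as an assignment problem: match each driver to one request.
Optimal: Car 85→Request R2 ($50), Car 27→Request R5 ($63), Car 44→Request R7 ($51), Car 31→Request R4 ($65), Car 106→Request R6 ($53), Car 12→Request R3 ($51) — total 50+63+51+65+53+51 = $333.
Max-entry greedy (repeatedly take the single best remaining cell) gives $313, worse by 20.
Next-best assignment: Car 85→Request R2, Car 27→Request R6, Car 44→Request R5, Car 31→Request R4, Car 106→Request R7, Car 12→Request R3 = $330.
Swapping Car 27↔Car 85 (Car 27→Request R2 $40, Car 85→Request R5 $8) loses 65.
Car 44's own top request is Request R5 ($58), but forcing Car 44→Request R5 and reassigning the rest optimally gives only $330 — worse by 3.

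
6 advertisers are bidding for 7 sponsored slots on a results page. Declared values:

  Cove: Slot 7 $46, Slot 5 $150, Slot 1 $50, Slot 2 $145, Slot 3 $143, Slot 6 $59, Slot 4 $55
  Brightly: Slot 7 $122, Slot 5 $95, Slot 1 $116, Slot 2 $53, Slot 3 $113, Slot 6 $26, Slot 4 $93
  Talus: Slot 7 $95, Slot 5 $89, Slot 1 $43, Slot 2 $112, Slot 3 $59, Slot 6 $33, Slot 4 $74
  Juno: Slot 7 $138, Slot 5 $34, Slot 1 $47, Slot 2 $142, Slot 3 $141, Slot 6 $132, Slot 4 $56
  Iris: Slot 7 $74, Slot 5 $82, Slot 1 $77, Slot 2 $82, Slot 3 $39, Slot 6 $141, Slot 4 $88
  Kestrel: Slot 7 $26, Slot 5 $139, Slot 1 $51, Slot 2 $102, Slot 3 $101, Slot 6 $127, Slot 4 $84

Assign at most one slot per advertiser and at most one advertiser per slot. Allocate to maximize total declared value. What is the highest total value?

Max total: $789

This is the linear assignment problem.
Optimal: Cove→Slot 3 ($143), Brightly→Slot 1 ($116), Talus→Slot 2 ($112), Juno→Slot 7 ($138), Iris→Slot 6 ($141), Kestrel→Slot 5 ($139) — total 143+116+112+138+141+139 = $789.
Row-greedy (each advertiser in turn takes its best remaining slot) gives $750, worse by 39.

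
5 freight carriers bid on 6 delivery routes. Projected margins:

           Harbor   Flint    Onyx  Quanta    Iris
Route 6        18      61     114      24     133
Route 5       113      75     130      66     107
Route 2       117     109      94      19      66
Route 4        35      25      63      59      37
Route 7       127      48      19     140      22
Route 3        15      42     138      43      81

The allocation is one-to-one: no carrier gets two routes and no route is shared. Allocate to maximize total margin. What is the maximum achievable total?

Maximum total: $633k

Treat this as an assignment problem: match each carrier to one route.
Optimal: Harbor→Route 5 ($113k), Flint→Route 2 ($109k), Onyx→Route 3 ($138k), Quanta→Route 7 ($140k), Iris→Route 6 ($133k) — total 113+109+138+140+133 = $633k.
Max-entry greedy (repeatedly take the single best remaining cell) gives $603k, worse by 30.
Next-best assignment: Harbor→Route 2, Flint→Route 5, Onyx→Route 3, Quanta→Route 7, Iris→Route 6 = $603k.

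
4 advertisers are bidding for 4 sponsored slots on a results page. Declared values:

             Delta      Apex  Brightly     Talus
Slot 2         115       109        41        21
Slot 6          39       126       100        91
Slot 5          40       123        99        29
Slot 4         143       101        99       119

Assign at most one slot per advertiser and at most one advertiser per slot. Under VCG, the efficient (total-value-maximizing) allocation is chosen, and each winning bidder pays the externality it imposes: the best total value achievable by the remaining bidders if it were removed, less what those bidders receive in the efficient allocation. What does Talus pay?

Efficient allocation: Delta→Slot 2 ($115), Apex→Slot 6 ($126), Brightly→Slot 5 ($99), Talus→Slot 4 ($119); total welfare W = $459.
Talus receives Slot 4 at value $119, so the others get W − 119 = $340.
Without Talus: best allocation of the remaining 3 bidders over all 4 slots is Delta→Slot 4 ($143), Apex→Slot 6 ($126), Brightly→Slot 5 ($99), total $368.
VCG payment = (others' best without Talus) − (others' welfare with Talus) = 368 − 340 = $28.

Talus pays $28.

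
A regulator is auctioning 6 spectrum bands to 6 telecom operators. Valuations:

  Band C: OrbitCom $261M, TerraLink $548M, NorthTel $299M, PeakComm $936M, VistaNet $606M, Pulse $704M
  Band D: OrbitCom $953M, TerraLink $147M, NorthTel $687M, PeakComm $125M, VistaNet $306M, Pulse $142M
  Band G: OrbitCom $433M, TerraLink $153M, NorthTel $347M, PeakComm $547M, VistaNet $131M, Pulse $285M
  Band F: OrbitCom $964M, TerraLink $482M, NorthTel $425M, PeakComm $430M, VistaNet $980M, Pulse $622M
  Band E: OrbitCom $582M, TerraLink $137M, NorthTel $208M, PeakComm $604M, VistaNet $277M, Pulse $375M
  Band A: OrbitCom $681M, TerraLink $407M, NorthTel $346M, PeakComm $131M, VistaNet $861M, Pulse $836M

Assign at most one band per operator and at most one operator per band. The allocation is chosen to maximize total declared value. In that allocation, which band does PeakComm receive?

PeakComm receives Band E.

Treat this as an assignment problem: match each operator to one band.
Optimal: OrbitCom→Band D ($953M), TerraLink→Band C ($548M), NorthTel→Band G ($347M), PeakComm→Band E ($604M), VistaNet→Band F ($980M), Pulse→Band A ($836M) — total 953+548+347+604+980+836 = $4268M.
Row-greedy (each operator in turn takes its best remaining band) gives $3949M, worse by 319.
Next-best assignment: OrbitCom→Band D, TerraLink→Band E, NorthTel→Band G, PeakComm→Band C, VistaNet→Band F, Pulse→Band A = $4189M.
Swapping Pulse↔PeakComm (Pulse→Band E $375M, PeakComm→Band A $131M) loses 934.
Every other assignment is strictly worse.
PeakComm's own top band is Band C ($936M), but forcing PeakComm→Band C and reassigning the rest optimally gives only $4189M — worse by 79.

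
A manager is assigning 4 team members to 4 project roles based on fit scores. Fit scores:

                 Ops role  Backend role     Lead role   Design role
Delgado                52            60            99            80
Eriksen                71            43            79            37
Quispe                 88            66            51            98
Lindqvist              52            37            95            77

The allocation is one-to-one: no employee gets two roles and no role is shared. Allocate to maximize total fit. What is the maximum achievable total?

Optimal: Delgado→Backend role (60 pts), Eriksen→Ops role (71 pts), Quispe→Design role (98 pts), Lindqvist→Lead role (95 pts) — total 60+71+98+95 = 324 pts.
Column-greedy (each role in turn goes to its best remaining employee) gives 280 pts, worse by 44.
Swapping Quispe↔Eriksen (Quispe→Ops role 88 pts, Eriksen→Design role 37 pts) loses 44.
Checked against all permutations: 324 pts is optimal.

Max total: 324 pts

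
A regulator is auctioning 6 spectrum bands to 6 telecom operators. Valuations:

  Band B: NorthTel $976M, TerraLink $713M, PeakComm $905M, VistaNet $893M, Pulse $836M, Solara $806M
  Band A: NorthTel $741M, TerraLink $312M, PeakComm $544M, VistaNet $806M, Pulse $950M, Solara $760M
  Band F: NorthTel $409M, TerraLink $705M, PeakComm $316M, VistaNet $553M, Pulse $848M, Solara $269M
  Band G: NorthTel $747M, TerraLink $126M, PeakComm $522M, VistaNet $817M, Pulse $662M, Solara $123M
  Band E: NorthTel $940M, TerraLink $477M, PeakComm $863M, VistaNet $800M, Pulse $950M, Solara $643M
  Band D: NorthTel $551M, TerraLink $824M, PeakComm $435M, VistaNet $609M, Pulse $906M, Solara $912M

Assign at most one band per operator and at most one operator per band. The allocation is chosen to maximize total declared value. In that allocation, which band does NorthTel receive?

Optimal: NorthTel→Band E ($940M), TerraLink→Band F ($705M), PeakComm→Band B ($905M), VistaNet→Band G ($817M), Pulse→Band A ($950M), Solara→Band D ($912M) — total 940+705+905+817+950+912 = $5229M.
Row-greedy (each operator in turn takes its best remaining band) gives $4699M, worse by 530.
No other one-to-one assignment exceeds $5229M.
NorthTel's own top band is Band B ($976M), but forcing NorthTel→Band B and reassigning the rest optimally gives only $5223M — worse by 6.

NorthTel receives Band E.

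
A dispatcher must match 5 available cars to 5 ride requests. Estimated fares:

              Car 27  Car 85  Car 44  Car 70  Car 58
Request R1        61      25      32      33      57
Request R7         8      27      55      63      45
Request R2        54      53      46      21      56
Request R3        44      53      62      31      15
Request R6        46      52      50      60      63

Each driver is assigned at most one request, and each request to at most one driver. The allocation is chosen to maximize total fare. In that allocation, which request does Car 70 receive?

Treat this as an assignment problem: match each driver to one request.
Optimal: Car 27→Request R1 ($61), Car 85→Request R2 ($53), Car 44→Request R3 ($62), Car 70→Request R7 ($63), Car 58→Request R6 ($63) — total 61+53+62+63+63 = $302.
Column-greedy (each request in turn goes to its best remaining driver) gives $294, worse by 8.
Next-best assignment: Car 27→Request R1, Car 85→Request R6, Car 44→Request R3, Car 70→Request R7, Car 58→Request R2 = $294.
No other one-to-one assignment exceeds $302.

Car 70 receives Request R7.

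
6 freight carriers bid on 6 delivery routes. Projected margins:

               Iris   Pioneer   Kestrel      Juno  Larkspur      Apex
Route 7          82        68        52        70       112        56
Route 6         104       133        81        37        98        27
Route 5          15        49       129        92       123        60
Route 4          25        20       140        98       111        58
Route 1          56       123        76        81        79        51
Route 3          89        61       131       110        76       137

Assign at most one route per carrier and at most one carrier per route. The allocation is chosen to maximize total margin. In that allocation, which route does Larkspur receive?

Treat this as an assignment problem: match each carrier to one route.
Optimal: Iris→Route 6 ($104k), Pioneer→Route 1 ($123k), Kestrel→Route 4 ($140k), Juno→Route 5 ($92k), Larkspur→Route 7 ($112k), Apex→Route 3 ($137k) — total 104+123+140+92+112+137 = $708k.
Column-greedy (each route in turn goes to its best remaining carrier) gives $665k, worse by 43.
Next-best assignment: Iris→Route 6, Pioneer→Route 1, Kestrel→Route 5, Juno→Route 4, Larkspur→Route 7, Apex→Route 3 = $703k.
Swapping Larkspur↔Apex (Larkspur→Route 3 $76k, Apex→Route 7 $56k) loses 117.
Larkspur's own top route is Route 5 ($123k), but forcing Larkspur→Route 5 and reassigning the rest optimally gives only $697k — worse by 11.

Larkspur receives Route 7.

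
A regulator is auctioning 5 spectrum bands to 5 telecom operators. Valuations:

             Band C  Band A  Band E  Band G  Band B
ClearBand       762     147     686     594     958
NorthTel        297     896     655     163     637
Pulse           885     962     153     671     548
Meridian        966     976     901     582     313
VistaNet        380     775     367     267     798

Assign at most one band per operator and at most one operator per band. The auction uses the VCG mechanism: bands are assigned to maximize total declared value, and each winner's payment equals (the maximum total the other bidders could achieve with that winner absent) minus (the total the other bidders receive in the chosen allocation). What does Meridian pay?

Meridian pays $100M.

Efficient allocation: ClearBand→Band G ($594M), NorthTel→Band A ($896M), Pulse→Band C ($885M), Meridian→Band E ($901M), VistaNet→Band B ($798M); total welfare W = $4074M.
Meridian receives Band E at value $901M, so the others get W − 901 = $3173M.
Without Meridian: best allocation of the remaining 4 bidders over all 5 bands is ClearBand→Band B ($958M), NorthTel→Band E ($655M), Pulse→Band C ($885M), VistaNet→Band A ($775M), total $3273M.
VCG payment = (others' best without Meridian) − (others' welfare with Meridian) = 3273 − 3173 = $100M.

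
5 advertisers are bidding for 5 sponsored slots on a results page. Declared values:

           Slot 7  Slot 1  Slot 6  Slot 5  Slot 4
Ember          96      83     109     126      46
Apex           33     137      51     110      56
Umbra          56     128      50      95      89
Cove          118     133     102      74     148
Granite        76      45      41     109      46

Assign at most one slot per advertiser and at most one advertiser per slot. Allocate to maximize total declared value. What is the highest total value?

Max total: $571

Optimal: Ember→Slot 6 ($109), Apex→Slot 5 ($110), Umbra→Slot 1 ($128), Cove→Slot 4 ($148), Granite→Slot 7 ($76) — total 109+110+128+148+76 = $571.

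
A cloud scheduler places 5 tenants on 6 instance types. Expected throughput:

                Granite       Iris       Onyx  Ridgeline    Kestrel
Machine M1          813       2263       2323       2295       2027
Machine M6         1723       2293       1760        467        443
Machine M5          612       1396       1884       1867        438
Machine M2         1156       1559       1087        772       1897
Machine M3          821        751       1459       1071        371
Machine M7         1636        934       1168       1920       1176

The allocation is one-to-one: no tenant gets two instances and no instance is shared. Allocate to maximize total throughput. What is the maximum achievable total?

Maximum total: 10016 ops/s

Optimal: Granite→Machine M7 (1636 ops/s), Iris→Machine M6 (2293 ops/s), Onyx→Machine M1 (2323 ops/s), Ridgeline→Machine M5 (1867 ops/s), Kestrel→Machine M2 (1897 ops/s) — total 1636+2293+2323+1867+1897 = 10016 ops/s.
Row-greedy (each tenant in turn takes its best remaining instance) gives 9687 ops/s, worse by 329.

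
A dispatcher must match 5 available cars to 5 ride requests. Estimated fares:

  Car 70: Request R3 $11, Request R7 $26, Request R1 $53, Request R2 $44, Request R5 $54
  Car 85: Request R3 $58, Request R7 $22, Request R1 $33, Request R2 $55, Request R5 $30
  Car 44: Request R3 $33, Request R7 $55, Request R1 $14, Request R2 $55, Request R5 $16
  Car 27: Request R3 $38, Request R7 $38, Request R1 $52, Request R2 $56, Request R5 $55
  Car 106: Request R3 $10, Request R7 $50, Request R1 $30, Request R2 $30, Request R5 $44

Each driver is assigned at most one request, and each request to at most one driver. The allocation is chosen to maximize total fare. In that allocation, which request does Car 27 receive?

This is a one-to-one assignment (maximum-weight bipartite matching).
Optimal: Car 70→Request R1 ($53), Car 85→Request R3 ($58), Car 44→Request R2 ($55), Car 27→Request R5 ($55), Car 106→Request R7 ($50) — total 53+58+55+55+50 = $271.
Column-greedy (each request in turn goes to its best remaining driver) gives $266, worse by 5.
Next-best assignment: Car 70→Request R5, Car 85→Request R3, Car 44→Request R2, Car 27→Request R1, Car 106→Request R7 = $269.
Every other assignment is strictly worse.
Car 27's own top request is Request R2 ($56), but forcing Car 27→Request R2 and reassigning the rest optimally gives only $266 — worse by 5.

Car 27 receives Request R5.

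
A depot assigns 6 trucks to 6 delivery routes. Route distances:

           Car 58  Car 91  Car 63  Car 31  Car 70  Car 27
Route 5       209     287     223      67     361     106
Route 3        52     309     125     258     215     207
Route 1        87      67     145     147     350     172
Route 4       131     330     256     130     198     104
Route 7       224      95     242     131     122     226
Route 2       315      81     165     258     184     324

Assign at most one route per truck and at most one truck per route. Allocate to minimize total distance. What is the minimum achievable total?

Min total: 571 km

Optimal: Car 58→Route 3 (52 km), Car 91→Route 2 (81 km), Car 63→Route 1 (145 km), Car 31→Route 5 (67 km), Car 70→Route 7 (122 km), Car 27→Route 4 (104 km) — total 52+81+145+67+122+104 = 571 km.
Column-greedy (each route in turn goes to its cheapest remaining truck) gives 577 km, worse by 6.
Next-best assignment: Car 58→Route 3, Car 91→Route 1, Car 63→Route 2, Car 31→Route 5, Car 70→Route 7, Car 27→Route 4 = 577 km.
Swapping Car 58↔Car 91 (Car 58→Route 2 315 km, Car 91→Route 3 309 km) adds 491.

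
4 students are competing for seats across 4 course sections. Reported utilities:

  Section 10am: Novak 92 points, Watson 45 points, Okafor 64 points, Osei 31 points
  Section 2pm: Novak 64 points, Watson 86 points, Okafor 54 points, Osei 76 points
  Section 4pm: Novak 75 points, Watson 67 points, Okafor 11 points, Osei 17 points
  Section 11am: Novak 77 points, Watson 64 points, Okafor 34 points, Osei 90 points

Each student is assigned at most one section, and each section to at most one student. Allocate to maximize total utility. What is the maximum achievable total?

Maximum total: 315 points

Treat this as an assignment problem: match each student to one section.
Optimal: Novak→Section 4pm (75 points), Watson→Section 2pm (86 points), Okafor→Section 10am (64 points), Osei→Section 11am (90 points) — total 75+86+64+90 = 315 points.
Max-entry greedy (repeatedly take the single best remaining cell) gives 279 points, worse by 36.
Next-best assignment: Novak→Section 10am, Watson→Section 4pm, Okafor→Section 2pm, Osei→Section 11am = 303 points.
Every other assignment is strictly worse.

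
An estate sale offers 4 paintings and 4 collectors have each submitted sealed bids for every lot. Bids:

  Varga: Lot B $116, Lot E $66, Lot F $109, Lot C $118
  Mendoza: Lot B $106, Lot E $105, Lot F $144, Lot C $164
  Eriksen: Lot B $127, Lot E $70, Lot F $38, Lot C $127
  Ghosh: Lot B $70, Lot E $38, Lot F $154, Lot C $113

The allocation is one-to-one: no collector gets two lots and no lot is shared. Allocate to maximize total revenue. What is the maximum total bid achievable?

Optimal: Varga→Lot E ($66), Mendoza→Lot C ($164), Eriksen→Lot B ($127), Ghosh→Lot F ($154) — total 66+164+127+154 = $511.
Row-greedy (each collector in turn takes its best remaining lot) gives $427, worse by 84.
Next-best assignment: Varga→Lot B, Mendoza→Lot C, Eriksen→Lot E, Ghosh→Lot F = $504.
Every other assignment is strictly worse.

Max total: $511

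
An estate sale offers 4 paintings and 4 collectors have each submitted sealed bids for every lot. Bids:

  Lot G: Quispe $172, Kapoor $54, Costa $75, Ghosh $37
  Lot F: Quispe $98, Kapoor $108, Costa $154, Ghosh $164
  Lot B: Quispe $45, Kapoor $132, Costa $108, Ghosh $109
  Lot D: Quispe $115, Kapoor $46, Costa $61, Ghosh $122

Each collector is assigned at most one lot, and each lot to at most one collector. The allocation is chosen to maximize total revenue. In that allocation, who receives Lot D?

Ghosh receives Lot D.

Optimal: Quispe→Lot G ($172), Kapoor→Lot B ($132), Costa→Lot F ($154), Ghosh→Lot D ($122) — total 172+132+154+122 = $580.
Column-greedy (each lot in turn goes to its best remaining collector) gives $529, worse by 51.
Next-best assignment: Quispe→Lot G, Kapoor→Lot B, Costa→Lot D, Ghosh→Lot F = $529.
Ghosh's own top lot is Lot F ($164), but forcing Ghosh→Lot F and reassigning the rest optimally gives only $529 — worse by 51.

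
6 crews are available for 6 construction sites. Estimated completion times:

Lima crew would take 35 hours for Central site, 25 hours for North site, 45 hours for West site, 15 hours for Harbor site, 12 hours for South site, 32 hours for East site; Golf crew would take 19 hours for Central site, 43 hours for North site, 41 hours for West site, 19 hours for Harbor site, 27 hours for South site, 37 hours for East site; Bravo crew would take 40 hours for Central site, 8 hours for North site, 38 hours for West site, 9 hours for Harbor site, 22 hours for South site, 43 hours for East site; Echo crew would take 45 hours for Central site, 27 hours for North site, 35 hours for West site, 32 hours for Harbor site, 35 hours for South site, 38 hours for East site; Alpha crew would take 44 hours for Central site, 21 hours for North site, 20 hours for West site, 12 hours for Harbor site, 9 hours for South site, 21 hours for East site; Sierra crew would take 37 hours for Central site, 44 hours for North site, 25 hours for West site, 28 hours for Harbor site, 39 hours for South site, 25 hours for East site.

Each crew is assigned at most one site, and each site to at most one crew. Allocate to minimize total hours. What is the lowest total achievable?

Min total: 111 hours

Optimal: Lima crew→Harbor site (15 hours), Golf crew→Central site (19 hours), Bravo crew→North site (8 hours), Echo crew→West site (35 hours), Alpha crew→South site (9 hours), Sierra crew→East site (25 hours) — total 15+19+8+35+9+25 = 111 hours.
Column-greedy (each site in turn goes to its cheapest remaining crew) gives 122 hours, worse by 11.
No other one-to-one assignment undercuts 111 hours.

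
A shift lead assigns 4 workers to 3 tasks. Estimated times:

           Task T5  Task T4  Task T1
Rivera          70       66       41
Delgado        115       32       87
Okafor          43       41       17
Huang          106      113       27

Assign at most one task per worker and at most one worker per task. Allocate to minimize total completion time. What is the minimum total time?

Min total: 102 min

Optimal: Okafor→Task T5 (43 min), Delgado→Task T4 (32 min), Huang→Task T1 (27 min) — total 43+32+27 = 102 min.
Row-greedy (each worker in turn takes its cheapest remaining task) gives 116 min, worse by 14.
Swapping Huang↔Okafor (Huang→Task T5 106 min, Okafor→Task T1 17 min) adds 53.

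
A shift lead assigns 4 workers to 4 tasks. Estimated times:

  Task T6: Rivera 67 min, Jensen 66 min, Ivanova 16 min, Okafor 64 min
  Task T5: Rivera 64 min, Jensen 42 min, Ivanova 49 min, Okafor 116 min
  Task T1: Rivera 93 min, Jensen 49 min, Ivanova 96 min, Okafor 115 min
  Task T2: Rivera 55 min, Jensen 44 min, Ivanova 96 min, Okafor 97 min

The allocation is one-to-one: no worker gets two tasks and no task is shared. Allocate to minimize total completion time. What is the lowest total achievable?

Min total: 217 min

Optimal: Rivera→Task T2 (55 min), Jensen→Task T1 (49 min), Ivanova→Task T5 (49 min), Okafor→Task T6 (64 min) — total 55+49+49+64 = 217 min.
Row-greedy (each worker in turn takes its cheapest remaining task) gives 228 min, worse by 11.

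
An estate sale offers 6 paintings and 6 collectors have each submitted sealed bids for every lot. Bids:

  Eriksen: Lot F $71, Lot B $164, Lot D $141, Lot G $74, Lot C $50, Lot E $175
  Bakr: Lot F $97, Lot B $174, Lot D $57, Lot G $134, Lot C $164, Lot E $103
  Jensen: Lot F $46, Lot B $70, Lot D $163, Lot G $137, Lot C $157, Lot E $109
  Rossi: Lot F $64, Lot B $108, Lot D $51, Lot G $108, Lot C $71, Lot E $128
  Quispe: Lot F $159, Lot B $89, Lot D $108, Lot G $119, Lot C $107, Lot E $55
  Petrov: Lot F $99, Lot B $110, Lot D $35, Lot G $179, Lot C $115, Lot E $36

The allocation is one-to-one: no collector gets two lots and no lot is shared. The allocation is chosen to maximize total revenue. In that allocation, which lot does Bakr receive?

Optimal: Eriksen→Lot B ($164), Bakr→Lot C ($164), Jensen→Lot D ($163), Rossi→Lot E ($128), Quispe→Lot F ($159), Petrov→Lot G ($179) — total 164+164+163+128+159+179 = $957.
Row-greedy (each collector in turn takes its best remaining lot) gives $894, worse by 63.
Swapping Quispe↔Jensen (Quispe→Lot D $108, Jensen→Lot F $46) loses 168.
Bakr's own top lot is Lot B ($174), but forcing Bakr→Lot B and reassigning the rest optimally gives only $938 — worse by 19.

Bakr receives Lot C.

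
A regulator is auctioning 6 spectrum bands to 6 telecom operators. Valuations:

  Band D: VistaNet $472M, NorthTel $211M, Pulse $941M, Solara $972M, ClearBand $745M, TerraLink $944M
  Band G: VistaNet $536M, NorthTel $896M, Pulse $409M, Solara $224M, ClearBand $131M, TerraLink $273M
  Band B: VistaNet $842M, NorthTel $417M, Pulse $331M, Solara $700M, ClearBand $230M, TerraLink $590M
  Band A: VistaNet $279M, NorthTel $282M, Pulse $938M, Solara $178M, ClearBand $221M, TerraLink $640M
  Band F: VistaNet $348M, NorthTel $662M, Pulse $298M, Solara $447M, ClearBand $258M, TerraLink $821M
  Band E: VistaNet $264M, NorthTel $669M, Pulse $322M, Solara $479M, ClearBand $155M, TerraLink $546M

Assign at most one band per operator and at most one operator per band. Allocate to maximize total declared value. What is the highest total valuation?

Optimal: VistaNet→Band B ($842M), NorthTel→Band G ($896M), Pulse→Band A ($938M), Solara→Band E ($479M), ClearBand→Band D ($745M), TerraLink→Band F ($821M) — total 842+896+938+479+745+821 = $4721M.
Row-greedy (each operator in turn takes its best remaining band) gives $4056M, worse by 665.
Swapping ClearBand↔Pulse (ClearBand→Band A $221M, Pulse→Band D $941M) loses 521.
Checked against all permutations: $4721M is optimal.

Maximum total: $4721M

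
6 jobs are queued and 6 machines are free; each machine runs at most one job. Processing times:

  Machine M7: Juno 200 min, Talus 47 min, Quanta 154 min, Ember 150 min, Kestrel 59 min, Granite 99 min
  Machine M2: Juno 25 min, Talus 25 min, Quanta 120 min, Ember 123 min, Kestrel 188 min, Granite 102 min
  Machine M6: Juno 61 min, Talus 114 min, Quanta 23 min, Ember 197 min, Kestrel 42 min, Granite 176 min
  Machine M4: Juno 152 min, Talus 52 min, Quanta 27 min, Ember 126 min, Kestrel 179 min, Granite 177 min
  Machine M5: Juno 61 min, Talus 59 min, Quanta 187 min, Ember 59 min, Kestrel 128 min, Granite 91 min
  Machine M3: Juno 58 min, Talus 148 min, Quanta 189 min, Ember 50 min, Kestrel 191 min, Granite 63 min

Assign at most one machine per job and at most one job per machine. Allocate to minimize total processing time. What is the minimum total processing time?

Optimal: Juno→Machine M2 (25 min), Talus→Machine M7 (47 min), Quanta→Machine M4 (27 min), Ember→Machine M5 (59 min), Kestrel→Machine M6 (42 min), Granite→Machine M3 (63 min) — total 25+47+27+59+42+63 = 263 min.
Column-greedy (each machine in turn goes to its cheapest remaining job) gives 503 min, worse by 240.
Checked against all permutations: 263 min is optimal.

Minimum total: 263 min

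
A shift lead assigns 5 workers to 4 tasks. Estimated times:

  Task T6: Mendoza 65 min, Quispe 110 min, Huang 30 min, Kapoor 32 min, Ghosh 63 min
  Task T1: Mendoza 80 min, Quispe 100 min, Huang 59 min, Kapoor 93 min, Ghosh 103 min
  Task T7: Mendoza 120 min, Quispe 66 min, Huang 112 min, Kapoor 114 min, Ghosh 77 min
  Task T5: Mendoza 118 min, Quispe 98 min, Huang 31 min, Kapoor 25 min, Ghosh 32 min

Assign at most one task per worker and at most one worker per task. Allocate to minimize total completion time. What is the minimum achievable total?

Min total: 189 min

Optimal: Kapoor→Task T6 (32 min), Huang→Task T1 (59 min), Quispe→Task T7 (66 min), Ghosh→Task T5 (32 min) — total 32+59+66+32 = 189 min.
Column-greedy (each task in turn goes to its cheapest remaining worker) gives 201 min, worse by 12.
Every other assignment is strictly worse.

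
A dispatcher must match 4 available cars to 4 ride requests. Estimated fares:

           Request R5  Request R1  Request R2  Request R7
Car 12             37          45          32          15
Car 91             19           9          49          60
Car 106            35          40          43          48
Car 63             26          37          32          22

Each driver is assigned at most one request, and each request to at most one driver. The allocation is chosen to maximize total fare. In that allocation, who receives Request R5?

This is the linear assignment problem.
Optimal: Car 12→Request R5 ($37), Car 91→Request R7 ($60), Car 106→Request R2 ($43), Car 63→Request R1 ($37) — total 37+60+43+37 = $177.
Column-greedy (each request in turn goes to its best remaining driver) gives $148, worse by 29.
No other one-to-one assignment exceeds $177.
Car 12's own top request is Request R1 ($45), but forcing Car 12→Request R1 and reassigning the rest optimally gives only $174 — worse by 3.

Car 12 receives Request R5.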